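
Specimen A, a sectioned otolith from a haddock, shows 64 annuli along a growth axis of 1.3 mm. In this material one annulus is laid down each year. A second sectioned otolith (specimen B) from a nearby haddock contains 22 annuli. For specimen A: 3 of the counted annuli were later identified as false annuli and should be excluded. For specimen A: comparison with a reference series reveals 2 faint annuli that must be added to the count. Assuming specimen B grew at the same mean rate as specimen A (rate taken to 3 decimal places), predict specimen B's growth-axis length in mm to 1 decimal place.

Specimen A: adjusted count: 64 − 3 + 2 = 63 annuli.
A: 1.3 mm over 63 years gives 1.3 / 63 ≈ 0.021 mm per year.
For B, 0.021 mm/year × 22 years = 0.5 mm.

0.5 mm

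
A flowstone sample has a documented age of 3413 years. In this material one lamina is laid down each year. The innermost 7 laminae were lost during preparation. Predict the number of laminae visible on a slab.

Expected laminae over 3413 years: 3413.
Less the 7 uncaptured laminae: 3413 − 7 = 3406.

3406 laminae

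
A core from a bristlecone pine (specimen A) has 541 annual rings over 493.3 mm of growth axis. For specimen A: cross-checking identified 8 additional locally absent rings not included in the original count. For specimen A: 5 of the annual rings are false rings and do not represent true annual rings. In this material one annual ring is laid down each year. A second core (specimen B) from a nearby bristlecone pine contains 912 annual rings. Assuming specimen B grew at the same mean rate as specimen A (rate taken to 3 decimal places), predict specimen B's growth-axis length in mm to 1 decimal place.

Specimen A: adjusted count: 541 − 5 + 8 = 544 annual rings.
A: 493.3 mm over 544 years gives 493.3 / 544 ≈ 0.907 mm/year.
Length of B = 0.907 × 912 = 827.2 mm.

827.2 mm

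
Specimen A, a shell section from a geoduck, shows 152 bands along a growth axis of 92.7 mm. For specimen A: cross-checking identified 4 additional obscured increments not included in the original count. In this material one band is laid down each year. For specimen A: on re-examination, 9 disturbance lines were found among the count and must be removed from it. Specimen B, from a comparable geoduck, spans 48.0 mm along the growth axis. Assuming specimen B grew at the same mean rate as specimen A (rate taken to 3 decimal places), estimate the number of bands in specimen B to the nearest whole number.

Specimen A: adjusted count: 152 − 9 + 4 = 147 bands.
A: 92.7 mm over 147 years gives 92.7 / 147 ≈ 0.631 mm/yr.
B spans 48.0 / 0.631 = 76.07 years ≈ 76 bands.

76 bands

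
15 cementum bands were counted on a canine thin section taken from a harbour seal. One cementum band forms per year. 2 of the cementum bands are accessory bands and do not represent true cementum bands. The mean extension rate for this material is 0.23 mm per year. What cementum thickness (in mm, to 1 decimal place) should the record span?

3.0 mm

After corrections the count is 15 − 2 = 13 cementum bands.
13 years at 0.23 mm/year gives 0.23 × 13 = 3.0 mm.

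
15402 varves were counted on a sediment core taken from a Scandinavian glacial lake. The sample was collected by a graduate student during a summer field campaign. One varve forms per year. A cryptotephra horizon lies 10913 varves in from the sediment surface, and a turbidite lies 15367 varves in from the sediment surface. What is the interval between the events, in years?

15367 − 10913 = 4454 varves lie between the two events.
That is 4454 years at one varve per year.

4454 years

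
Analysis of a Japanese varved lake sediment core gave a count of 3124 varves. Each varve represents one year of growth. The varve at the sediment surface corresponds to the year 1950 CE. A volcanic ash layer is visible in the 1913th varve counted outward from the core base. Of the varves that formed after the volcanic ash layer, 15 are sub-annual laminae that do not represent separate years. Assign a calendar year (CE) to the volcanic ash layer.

The volcanic ash layer sits at varve 1913 from the core base, so 3124 − 1913 = 1211 varves formed after it.
Removing the 15 false varves leaves 1211 − 15 = 1196 true varves beyond the volcanic ash layer.
The varve at the sediment surface is 1950 CE, so the volcanic ash layer dates to 1950 − 1196 = 754 CE.

754 CE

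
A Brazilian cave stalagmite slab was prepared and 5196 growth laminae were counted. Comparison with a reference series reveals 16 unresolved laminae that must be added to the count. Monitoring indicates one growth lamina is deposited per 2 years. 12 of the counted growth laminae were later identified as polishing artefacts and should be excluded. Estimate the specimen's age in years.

After corrections the count is 5196 − 12 + 16 = 5200 growth laminae.
At 2 years per growth lamina, 5200 × 2 = 10400 years.

10400 years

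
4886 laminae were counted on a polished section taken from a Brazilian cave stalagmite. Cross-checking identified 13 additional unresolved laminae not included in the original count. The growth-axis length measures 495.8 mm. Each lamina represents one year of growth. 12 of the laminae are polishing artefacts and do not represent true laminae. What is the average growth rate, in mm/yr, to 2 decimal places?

After corrections the count is 4886 − 12 + 13 = 4887 laminae.
Extension rate ≈ 495.8 / 4887 = 0.10 mm/yr.

0.10 mm/yr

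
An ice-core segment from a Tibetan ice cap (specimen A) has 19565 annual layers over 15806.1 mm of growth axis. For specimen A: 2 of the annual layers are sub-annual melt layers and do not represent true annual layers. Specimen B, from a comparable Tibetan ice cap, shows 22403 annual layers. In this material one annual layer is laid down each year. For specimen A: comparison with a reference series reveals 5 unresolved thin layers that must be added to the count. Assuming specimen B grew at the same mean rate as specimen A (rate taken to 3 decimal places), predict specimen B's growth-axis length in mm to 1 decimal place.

18101.6 mm

Specimen A: adjusted count: 19565 − 2 + 5 = 19568 annual layers.
A: Mean rate = 15806.1 mm / 19568 years ≈ 0.808 mm/yr.
For B, 0.808 mm/year × 22403 years = 18101.6 mm.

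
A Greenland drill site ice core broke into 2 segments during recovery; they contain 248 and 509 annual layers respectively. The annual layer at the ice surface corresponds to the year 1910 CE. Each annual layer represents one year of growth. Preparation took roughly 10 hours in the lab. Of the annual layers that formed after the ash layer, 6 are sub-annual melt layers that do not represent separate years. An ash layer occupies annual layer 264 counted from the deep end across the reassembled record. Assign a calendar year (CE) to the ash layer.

1423 CE

Total annual layers = 248 + 509 = 757.
757 − 264 = 493 annual layers lie beyond the ash layer toward the ice surface.
Removing the 6 false annual layers leaves 493 − 6 = 487 true annual layers beyond the ash layer.
Counting back 487 years from 1910 CE places the ash layer in 1910 − 487 = 1423 CE.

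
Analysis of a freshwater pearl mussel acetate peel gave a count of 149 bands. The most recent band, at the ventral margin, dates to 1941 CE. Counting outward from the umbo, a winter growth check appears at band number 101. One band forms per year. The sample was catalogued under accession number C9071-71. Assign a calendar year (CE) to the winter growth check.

1893 CE

The winter growth check sits at band 101 from the umbo, so 149 − 101 = 48 bands formed after it.
1941 − 48 = 1893 CE.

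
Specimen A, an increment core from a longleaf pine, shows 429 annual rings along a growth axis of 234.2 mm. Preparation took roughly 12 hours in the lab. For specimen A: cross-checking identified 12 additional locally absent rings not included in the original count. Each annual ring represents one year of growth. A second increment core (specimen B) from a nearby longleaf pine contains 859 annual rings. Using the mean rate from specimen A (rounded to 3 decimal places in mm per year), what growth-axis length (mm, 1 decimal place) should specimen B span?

456.1 mm

Specimen A: after corrections the count is 429 + 12 = 441 annual rings.
A: Extension rate ≈ 234.2 / 441 = 0.531 mm/yr.
For B, 0.531 mm/year × 859 years = 456.1 mm.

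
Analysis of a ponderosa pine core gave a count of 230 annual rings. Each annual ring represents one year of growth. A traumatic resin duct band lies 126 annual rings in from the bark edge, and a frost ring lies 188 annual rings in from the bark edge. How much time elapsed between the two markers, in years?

188 − 126 = 62 annual rings lie between the two events.
That is 62 years at one annual ring per year.

62 years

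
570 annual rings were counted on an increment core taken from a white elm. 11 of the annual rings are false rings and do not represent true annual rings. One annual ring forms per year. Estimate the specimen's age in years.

559 years

After corrections the count is 570 − 11 = 559 annual rings.
At one annual ring per year, that is 559 years.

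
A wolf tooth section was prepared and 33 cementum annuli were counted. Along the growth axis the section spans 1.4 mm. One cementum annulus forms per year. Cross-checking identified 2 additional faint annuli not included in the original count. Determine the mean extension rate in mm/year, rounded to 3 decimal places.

True cementum annulus count = 33 + 2 = 35.
Mean rate = 1.4 mm / 35 years ≈ 0.040 mm/year.

0.040 mm/year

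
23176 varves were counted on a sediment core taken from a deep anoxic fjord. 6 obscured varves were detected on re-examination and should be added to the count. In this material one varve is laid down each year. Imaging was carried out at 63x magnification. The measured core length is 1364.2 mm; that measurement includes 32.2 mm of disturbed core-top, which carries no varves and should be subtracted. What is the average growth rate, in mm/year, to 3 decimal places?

Adjusted count: 23176 + 6 = 23182 varves.
The growth record spans 1364.2 − 32.2 = 1332.0 mm.
Mean rate = 1332.0 mm / 23182 years ≈ 0.057 mm/year.

0.057 mm/year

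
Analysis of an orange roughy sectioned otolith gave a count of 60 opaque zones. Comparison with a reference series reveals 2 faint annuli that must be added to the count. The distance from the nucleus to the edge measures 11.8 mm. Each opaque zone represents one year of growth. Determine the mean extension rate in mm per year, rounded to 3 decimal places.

After corrections the count is 60 + 2 = 62 opaque zones.
Extension rate ≈ 11.8 / 62 = 0.190 mm per year.

0.190 mm per year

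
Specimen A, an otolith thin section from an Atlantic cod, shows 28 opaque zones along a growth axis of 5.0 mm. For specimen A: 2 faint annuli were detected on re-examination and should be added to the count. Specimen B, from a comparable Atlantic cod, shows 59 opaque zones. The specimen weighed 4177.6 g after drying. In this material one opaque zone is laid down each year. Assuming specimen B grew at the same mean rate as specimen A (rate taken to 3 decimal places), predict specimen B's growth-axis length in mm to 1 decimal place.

Specimen A: true opaque zone count = 28 + 2 = 30.
A: Extension rate ≈ 5.0 / 30 = 0.167 mm/yr.
Length of B = 0.167 × 59 = 9.9 mm.

9.9 mm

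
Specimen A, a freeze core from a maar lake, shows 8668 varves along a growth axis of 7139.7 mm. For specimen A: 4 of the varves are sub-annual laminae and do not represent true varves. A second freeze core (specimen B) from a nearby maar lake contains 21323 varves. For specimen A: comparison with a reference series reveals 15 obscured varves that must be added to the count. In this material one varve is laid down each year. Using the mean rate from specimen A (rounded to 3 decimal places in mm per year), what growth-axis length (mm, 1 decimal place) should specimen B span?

17548.8 mm

Specimen A: true varve count = 8668 − 4 + 15 = 8679.
A: Mean rate = 7139.7 mm / 8679 years ≈ 0.823 mm/yr.
For B, 0.823 mm/year × 21323 years = 17548.8 mm.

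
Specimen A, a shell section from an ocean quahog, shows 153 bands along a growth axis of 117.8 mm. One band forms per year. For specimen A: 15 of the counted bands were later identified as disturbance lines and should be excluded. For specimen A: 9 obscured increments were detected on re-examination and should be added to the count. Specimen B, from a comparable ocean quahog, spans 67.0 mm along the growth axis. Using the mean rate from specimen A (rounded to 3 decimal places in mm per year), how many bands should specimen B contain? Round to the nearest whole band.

84 bands

Specimen A: adjusted count: 153 − 15 + 9 = 147 bands.
A: Mean rate = 117.8 mm / 147 years ≈ 0.801 mm/year.
Specimen B: 67.0 mm / 0.801 mm per year = 83.65 years ≈ 84 bands.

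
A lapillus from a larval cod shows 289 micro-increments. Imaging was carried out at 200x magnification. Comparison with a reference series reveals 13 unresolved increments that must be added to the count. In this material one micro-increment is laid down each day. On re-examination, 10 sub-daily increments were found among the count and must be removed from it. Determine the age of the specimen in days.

After corrections the count is 289 − 10 + 13 = 292 micro-increments.
One micro-increment per day makes the duration 292 days.

292 d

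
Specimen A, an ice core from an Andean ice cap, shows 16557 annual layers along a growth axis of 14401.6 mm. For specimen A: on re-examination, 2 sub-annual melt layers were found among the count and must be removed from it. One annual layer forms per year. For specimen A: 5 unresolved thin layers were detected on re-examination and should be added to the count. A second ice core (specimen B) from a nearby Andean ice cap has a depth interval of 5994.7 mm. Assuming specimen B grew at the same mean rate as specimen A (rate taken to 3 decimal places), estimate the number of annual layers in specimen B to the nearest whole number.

6890 annual layers

Specimen A: adjusted count: 16557 − 2 + 5 = 16560 annual layers.
A: Mean rate = 14401.6 mm / 16560 years ≈ 0.870 mm/year.
Specimen B: 5994.7 mm / 0.870 mm per year = 6890.46 years ≈ 6890 annual layers.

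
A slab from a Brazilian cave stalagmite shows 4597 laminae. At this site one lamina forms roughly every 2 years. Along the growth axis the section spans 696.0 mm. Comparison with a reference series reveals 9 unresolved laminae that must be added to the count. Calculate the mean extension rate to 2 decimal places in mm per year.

Adjusted count: 4597 + 9 = 4606 laminae.
Multiplying by 2 years per lamina: 4606 × 2 = 9212 years.
Mean rate = 696.0 mm / 9212 years ≈ 0.08 mm per year.

0.08 mm per year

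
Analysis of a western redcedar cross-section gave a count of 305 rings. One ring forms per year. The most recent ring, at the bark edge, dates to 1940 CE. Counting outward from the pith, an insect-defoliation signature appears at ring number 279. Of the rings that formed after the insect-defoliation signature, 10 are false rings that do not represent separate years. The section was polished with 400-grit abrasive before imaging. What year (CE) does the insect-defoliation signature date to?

1924 CE

Between ring 279 and the bark edge there are 305 − 279 = 26 rings.
Excluding 10 false rings: 26 − 10 = 16.
The ring at the bark edge is 1940 CE, so the insect-defoliation signature dates to 1940 − 16 = 1924 CE.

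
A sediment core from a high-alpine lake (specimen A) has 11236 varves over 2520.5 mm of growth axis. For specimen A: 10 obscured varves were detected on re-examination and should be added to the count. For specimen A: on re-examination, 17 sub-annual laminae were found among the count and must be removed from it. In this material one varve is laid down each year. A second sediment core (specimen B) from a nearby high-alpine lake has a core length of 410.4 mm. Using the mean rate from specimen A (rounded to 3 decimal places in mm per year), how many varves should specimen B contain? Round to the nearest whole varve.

Specimen A: true varve count = 11236 − 17 + 10 = 11229.
A: 2520.5 mm over 11229 years gives 2520.5 / 11229 ≈ 0.224 mm/year.
Specimen B: 410.4 mm / 0.224 mm per year = 1832.14 years ≈ 1832 varves.

1832 varves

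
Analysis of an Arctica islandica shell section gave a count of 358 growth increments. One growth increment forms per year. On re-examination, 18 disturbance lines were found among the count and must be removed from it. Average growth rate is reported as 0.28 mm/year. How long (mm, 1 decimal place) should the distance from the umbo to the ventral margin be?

Adjusted count: 358 − 18 = 340 growth increments.
340 years at 0.28 mm/year gives 0.28 × 340 = 95.2 mm.

95.2 mm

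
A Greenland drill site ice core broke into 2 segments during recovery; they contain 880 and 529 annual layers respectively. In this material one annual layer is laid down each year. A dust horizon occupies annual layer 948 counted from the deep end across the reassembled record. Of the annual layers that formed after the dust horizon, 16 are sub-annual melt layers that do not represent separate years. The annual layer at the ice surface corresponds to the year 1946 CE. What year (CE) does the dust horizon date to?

1501 CE

Total annual layers = 880 + 529 = 1409.
1409 − 948 = 461 annual layers lie beyond the dust horizon toward the ice surface.
461 − 16 false = 445 true annual layers after the dust horizon.
The annual layer at the ice surface is 1946 CE, so the dust horizon dates to 1946 − 445 = 1501 CE.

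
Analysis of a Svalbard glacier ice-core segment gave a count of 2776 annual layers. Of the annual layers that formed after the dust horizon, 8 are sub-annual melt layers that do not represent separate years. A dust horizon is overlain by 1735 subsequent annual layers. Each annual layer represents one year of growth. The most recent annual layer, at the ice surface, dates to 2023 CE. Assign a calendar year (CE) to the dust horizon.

296 CE

1735 annual layers formed after the dust horizon.
1735 − 8 false = 1727 true annual layers after the dust horizon.
2023 − 1727 = 296 CE.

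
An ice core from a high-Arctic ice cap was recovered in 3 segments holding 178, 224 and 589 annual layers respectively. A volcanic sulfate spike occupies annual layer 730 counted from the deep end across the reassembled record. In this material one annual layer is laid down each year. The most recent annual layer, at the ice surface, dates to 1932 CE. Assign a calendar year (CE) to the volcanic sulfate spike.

1671 CE

Total annual layers = 178 + 224 + 589 = 991.
Between annual layer 730 and the ice surface there are 991 − 730 = 261 annual layers.
Counting back 261 years from 1932 CE places the volcanic sulfate spike in 1932 − 261 = 1671 CE.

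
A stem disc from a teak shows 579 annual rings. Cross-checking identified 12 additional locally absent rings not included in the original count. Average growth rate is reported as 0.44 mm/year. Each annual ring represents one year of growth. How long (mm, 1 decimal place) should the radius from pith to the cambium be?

True annual ring count = 579 + 12 = 591.
Predicted length = 0.44 mm/year × 591 years = 260.0 mm.

260.0 mm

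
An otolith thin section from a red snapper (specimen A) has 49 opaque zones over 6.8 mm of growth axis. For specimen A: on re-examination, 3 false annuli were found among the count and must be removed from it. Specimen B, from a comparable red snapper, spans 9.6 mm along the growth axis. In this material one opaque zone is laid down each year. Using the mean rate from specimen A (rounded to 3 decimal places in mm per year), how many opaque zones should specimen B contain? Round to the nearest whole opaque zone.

65 opaque zones

Specimen A: adjusted count: 49 − 3 = 46 opaque zones.
A: Extension rate ≈ 6.8 / 46 = 0.148 mm/yr.
Specimen B: 9.6 mm / 0.148 mm per year = 64.86 years ≈ 65 opaque zones.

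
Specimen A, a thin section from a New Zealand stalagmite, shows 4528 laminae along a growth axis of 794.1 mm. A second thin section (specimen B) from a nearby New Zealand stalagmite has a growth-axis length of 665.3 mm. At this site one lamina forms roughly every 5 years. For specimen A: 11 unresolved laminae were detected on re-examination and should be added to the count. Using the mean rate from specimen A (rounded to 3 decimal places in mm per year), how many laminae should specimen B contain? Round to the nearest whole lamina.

Specimen A: true lamina count = 4528 + 11 = 4539.
Specimen A: 4539 laminae at 5 years each span 4539 × 5 = 22695 years.
A: Extension rate ≈ 794.1 / 22695 = 0.035 mm/yr.
Specimen B: 665.3 mm / 0.035 mm per year = 19008.57 years; at 5 years per lamina that is 19008.57 / 5 ≈ 3802 laminae.

3802 laminae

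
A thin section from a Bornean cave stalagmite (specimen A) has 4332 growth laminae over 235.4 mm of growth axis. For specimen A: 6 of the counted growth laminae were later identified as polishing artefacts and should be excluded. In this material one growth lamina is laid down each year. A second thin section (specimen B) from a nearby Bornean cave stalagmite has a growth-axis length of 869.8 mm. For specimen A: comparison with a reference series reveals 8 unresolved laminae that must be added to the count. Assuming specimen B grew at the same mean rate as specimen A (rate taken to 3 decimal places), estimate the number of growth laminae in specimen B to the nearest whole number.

Specimen A: true growth lamina count = 4332 − 6 + 8 = 4334.
A: Extension rate ≈ 235.4 / 4334 = 0.054 mm/yr.
B spans 869.8 / 0.054 = 16107.41 years ≈ 16107 growth laminae.

16107 growth laminae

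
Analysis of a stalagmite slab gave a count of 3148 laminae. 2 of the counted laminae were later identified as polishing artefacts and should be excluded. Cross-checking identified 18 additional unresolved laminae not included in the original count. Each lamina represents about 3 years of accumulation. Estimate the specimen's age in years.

9492 years

Correcting the raw count gives 3148 − 2 + 18 = 3164 true laminae.
Multiplying by 3 years per lamina: 3164 × 3 = 9492 years.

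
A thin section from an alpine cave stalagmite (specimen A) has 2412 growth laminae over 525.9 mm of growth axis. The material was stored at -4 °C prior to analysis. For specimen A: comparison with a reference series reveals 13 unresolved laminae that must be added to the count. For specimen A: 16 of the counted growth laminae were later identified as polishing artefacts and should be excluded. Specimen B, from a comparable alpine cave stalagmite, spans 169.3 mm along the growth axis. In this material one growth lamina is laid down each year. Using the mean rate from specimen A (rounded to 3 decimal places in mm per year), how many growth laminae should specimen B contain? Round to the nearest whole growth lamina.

Specimen A: true growth lamina count = 2412 − 16 + 13 = 2409.
A: Extension rate ≈ 525.9 / 2409 = 0.218 mm/year.
For B, 169.3 / 0.218 = 776.61 years ≈ 777 growth laminae.

777 growth laminae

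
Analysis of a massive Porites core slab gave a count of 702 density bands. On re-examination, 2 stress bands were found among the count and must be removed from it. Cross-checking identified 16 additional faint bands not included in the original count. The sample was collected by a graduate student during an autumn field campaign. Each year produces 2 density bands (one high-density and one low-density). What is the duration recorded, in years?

True density band count = 702 − 2 + 16 = 716.
With 2 density bands per year, 716 / 2 = 358 years.

358 yr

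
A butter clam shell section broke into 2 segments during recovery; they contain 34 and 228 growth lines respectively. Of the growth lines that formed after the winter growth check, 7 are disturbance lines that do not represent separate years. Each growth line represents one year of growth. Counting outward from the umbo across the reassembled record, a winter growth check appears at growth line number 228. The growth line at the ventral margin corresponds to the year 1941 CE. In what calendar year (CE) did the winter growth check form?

1914 CE

Total growth lines = 34 + 228 = 262.
Between growth line 228 and the ventral margin there are 262 − 228 = 34 growth lines.
Removing the 7 false growth lines leaves 34 − 7 = 27 true growth lines beyond the winter growth check.
The growth line at the ventral margin is 1941 CE, so the winter growth check dates to 1941 − 27 = 1914 CE.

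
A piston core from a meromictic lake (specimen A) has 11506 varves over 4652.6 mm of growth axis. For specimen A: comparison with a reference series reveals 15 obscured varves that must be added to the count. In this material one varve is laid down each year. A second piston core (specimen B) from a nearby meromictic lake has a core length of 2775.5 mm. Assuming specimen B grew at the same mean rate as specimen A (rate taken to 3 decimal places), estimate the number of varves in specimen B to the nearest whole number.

6870 varves

Specimen A: correcting the raw count gives 11506 + 15 = 11521 true varves.
A: 4652.6 mm over 11521 years gives 4652.6 / 11521 ≈ 0.404 mm/yr.
For B, 2775.5 / 0.404 = 6870.05 years ≈ 6870 varves.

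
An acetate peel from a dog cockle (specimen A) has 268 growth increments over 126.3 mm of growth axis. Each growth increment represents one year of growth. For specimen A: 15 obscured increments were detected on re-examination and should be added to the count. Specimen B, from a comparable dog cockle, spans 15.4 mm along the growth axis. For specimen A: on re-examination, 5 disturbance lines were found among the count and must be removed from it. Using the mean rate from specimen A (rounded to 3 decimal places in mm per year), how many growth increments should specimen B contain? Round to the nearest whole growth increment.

34 growth increments

Specimen A: true growth increment count = 268 − 5 + 15 = 278.
A: Extension rate ≈ 126.3 / 278 = 0.454 mm/year.
B spans 15.4 / 0.454 = 33.92 years ≈ 34 growth increments.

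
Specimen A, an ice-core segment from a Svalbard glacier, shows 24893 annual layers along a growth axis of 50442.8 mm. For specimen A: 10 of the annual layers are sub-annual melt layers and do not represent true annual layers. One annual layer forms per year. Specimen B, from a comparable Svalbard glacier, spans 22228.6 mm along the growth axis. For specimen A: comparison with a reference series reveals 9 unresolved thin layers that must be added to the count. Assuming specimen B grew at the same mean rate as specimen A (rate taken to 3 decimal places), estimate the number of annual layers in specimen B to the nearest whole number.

10972 annual layers

Specimen A: true annual layer count = 24893 − 10 + 9 = 24892.
A: Extension rate ≈ 50442.8 / 24892 = 2.026 mm/year.
Specimen B: 22228.6 mm / 2.026 mm per year = 10971.67 years ≈ 10972 annual layers.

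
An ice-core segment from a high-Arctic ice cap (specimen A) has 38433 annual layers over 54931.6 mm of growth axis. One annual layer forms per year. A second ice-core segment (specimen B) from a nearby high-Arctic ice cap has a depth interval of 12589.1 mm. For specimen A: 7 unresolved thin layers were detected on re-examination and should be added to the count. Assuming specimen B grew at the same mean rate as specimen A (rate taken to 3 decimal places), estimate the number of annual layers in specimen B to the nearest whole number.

Specimen A: adjusted count: 38433 + 7 = 38440 annual layers.
A: 54931.6 mm over 38440 years gives 54931.6 / 38440 ≈ 1.429 mm per year.
For B, 12589.1 / 1.429 = 8809.73 years ≈ 8810 annual layers.

8810 annual layers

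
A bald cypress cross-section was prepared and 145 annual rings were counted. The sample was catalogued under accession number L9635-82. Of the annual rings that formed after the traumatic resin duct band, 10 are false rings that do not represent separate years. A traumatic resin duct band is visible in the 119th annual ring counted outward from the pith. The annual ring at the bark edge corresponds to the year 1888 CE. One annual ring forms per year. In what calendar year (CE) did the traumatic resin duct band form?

Between annual ring 119 and the bark edge there are 145 − 119 = 26 annual rings.
26 − 10 false = 16 true annual rings after the traumatic resin duct band.
The annual ring at the bark edge is 1888 CE, so the traumatic resin duct band dates to 1888 − 16 = 1872 CE.

1872 CE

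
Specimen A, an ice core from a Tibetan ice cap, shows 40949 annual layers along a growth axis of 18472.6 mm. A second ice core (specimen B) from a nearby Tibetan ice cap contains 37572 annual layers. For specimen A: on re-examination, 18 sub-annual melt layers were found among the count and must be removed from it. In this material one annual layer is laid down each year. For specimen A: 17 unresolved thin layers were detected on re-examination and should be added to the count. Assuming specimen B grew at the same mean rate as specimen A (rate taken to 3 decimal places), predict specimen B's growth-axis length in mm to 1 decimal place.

Specimen A: correcting the raw count gives 40949 − 18 + 17 = 40948 true annual layers.
A: Extension rate ≈ 18472.6 / 40948 = 0.451 mm/yr.
B's length ≈ 0.451 × 37572 = 16945.0 mm.

16945.0 mm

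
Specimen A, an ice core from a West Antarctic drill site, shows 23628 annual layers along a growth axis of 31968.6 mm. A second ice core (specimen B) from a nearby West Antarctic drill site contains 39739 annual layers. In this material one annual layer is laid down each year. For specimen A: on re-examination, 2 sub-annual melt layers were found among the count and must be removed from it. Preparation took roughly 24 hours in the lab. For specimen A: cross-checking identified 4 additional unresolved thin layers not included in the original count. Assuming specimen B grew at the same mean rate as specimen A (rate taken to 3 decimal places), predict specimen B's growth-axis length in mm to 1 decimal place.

53766.9 mm

Specimen A: after corrections the count is 23628 − 2 + 4 = 23630 annual layers.
A: Extension rate ≈ 31968.6 / 23630 = 1.353 mm per year.
Length of B = 1.353 × 39739 = 53766.9 mm.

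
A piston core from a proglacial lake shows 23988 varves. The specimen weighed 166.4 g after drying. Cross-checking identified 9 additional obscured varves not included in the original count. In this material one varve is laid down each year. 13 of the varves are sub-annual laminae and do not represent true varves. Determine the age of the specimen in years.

Correcting the raw count gives 23988 − 13 + 9 = 23984 true varves.
At one varve per year, that is 23984 years.

23984 years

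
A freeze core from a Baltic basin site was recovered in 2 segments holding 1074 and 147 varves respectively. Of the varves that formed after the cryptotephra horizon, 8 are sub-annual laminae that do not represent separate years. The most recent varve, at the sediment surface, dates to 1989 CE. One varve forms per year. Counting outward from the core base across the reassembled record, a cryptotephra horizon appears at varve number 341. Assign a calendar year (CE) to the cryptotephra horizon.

Total varves = 1074 + 147 = 1221.
The cryptotephra horizon sits at varve 341 from the core base, so 1221 − 341 = 880 varves formed after it.
Excluding 8 false varves: 880 − 8 = 872.
Counting back 872 years from 1989 CE places the cryptotephra horizon in 1989 − 872 = 1117 CE.

1117 CE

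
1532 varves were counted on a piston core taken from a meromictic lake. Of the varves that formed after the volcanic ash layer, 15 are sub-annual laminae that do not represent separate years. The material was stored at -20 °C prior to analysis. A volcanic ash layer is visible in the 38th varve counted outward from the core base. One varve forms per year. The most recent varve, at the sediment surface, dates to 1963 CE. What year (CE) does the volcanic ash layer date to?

484 CE

Between varve 38 and the sediment surface there are 1532 − 38 = 1494 varves.
Excluding 15 false varves: 1494 − 15 = 1479.
1963 − 1479 = 484 CE.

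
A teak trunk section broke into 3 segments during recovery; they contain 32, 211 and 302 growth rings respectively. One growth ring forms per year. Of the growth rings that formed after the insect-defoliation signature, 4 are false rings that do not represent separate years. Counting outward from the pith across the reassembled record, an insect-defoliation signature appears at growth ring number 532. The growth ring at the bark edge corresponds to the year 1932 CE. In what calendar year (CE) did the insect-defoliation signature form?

Total growth rings = 32 + 211 + 302 = 545.
The insect-defoliation signature sits at growth ring 532 from the pith, so 545 − 532 = 13 growth rings formed after it.
Excluding 4 false growth rings: 13 − 4 = 9.
Counting back 9 years from 1932 CE places the insect-defoliation signature in 1932 − 9 = 1923 CE.

1923 CE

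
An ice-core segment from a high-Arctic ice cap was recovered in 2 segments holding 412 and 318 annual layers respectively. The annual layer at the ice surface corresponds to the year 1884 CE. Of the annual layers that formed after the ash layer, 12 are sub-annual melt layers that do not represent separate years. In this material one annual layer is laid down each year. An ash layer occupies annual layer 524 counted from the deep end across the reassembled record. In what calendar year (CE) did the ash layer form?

Total annual layers = 412 + 318 = 730.
Between annual layer 524 and the ice surface there are 730 − 524 = 206 annual layers.
Removing the 12 false annual layers leaves 206 − 12 = 194 true annual layers beyond the ash layer.
1884 − 194 = 1690 CE.

1690 CE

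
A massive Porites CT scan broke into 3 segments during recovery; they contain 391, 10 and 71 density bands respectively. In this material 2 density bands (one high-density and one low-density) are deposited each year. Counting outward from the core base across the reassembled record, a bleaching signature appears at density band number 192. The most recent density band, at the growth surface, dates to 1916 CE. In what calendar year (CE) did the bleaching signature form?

Total density bands = 391 + 10 + 71 = 472.
The bleaching signature sits at density band 192 from the core base, so 472 − 192 = 280 density bands formed after it.
With 2 density bands per year, 280 / 2 = 140 years.
Counting back 140 years from 1916 CE places the bleaching signature in 1916 − 140 = 1776 CE.

1776 CE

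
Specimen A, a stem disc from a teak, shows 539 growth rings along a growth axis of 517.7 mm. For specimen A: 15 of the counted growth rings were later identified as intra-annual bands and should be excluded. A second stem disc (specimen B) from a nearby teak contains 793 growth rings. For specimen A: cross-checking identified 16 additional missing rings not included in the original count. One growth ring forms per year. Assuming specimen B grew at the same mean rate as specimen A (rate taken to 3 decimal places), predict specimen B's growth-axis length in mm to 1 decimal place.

Specimen A: after corrections the count is 539 − 15 + 16 = 540 growth rings.
A: 517.7 mm over 540 years gives 517.7 / 540 ≈ 0.959 mm per year.
For B, 0.959 mm/year × 793 years = 760.5 mm.

760.5 mm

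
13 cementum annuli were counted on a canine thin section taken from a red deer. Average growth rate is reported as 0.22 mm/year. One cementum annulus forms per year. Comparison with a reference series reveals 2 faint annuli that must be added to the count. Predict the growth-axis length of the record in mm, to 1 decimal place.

True cementum annulus count = 13 + 2 = 15.
15 years at 0.22 mm/year gives 0.22 × 15 = 3.3 mm.

3.3 mm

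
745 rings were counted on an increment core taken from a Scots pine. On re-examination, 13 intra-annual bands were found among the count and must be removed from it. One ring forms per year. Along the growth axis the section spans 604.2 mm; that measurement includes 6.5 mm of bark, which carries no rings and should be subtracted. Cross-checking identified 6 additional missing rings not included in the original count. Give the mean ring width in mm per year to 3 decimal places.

0.810 mm per year

True ring count = 745 − 13 + 6 = 738.
Removing the 6.5 mm offcut leaves 604.2 − 6.5 = 597.7 mm.
597.7 mm over 738 years gives 597.7 / 738 ≈ 0.810 mm per year.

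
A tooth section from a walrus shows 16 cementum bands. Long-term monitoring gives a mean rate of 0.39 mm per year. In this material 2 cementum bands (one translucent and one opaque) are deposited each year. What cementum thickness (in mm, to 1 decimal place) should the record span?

3.1 mm

16 cementum bands at 2 per year is 16 / 2 = 8 years.
Length ≈ 0.39 × 8 = 3.1 mm.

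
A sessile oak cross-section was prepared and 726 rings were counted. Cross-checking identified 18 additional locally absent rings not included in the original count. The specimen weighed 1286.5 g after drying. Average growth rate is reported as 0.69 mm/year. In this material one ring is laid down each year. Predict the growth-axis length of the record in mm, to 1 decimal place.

513.4 mm

Correcting the raw count gives 726 + 18 = 744 true rings.
744 years at 0.69 mm/year gives 0.69 × 744 = 513.4 mm.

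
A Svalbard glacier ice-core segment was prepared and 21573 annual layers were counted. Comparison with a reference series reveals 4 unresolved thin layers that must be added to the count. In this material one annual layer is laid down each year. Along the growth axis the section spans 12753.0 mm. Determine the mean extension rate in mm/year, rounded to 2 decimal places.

0.59 mm/year

After corrections the count is 21573 + 4 = 21577 annual layers.
Extension rate ≈ 12753.0 / 21577 = 0.59 mm/year.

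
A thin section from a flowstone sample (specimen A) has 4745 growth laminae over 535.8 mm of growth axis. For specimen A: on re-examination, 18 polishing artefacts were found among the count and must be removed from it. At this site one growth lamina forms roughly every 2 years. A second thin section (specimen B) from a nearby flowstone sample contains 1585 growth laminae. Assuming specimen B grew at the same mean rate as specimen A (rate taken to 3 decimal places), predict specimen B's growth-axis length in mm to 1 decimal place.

Specimen A: adjusted count: 4745 − 18 = 4727 growth laminae.
Specimen A: multiplying by 2 years per growth lamina: 4727 × 2 = 9454 years.
A: Mean rate = 535.8 mm / 9454 years ≈ 0.057 mm/year.
Specimen B: multiplying by 2 years per growth lamina: 1585 × 2 = 3170 years. Length of B = 0.057 × 3170 = 180.7 mm.

180.7 mm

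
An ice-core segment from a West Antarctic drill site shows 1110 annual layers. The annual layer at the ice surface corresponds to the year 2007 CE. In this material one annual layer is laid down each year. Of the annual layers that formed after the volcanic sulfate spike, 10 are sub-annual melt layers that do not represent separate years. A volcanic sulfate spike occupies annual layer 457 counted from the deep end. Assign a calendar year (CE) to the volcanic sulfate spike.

1110 − 457 = 653 annual layers lie beyond the volcanic sulfate spike toward the ice surface.
653 − 10 false = 643 true annual layers after the volcanic sulfate spike.
2007 − 643 = 1364 CE.

1364 CE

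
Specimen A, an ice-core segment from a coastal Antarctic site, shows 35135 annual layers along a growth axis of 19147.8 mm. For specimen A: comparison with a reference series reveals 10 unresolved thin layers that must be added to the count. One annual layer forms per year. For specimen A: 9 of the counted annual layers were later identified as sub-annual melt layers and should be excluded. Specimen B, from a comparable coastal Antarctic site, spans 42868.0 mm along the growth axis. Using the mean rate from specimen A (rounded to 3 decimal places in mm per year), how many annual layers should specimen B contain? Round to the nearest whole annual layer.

Specimen A: after corrections the count is 35135 − 9 + 10 = 35136 annual layers.
A: Mean rate = 19147.8 mm / 35136 years ≈ 0.545 mm/yr.
For B, 42868.0 / 0.545 = 78656.88 years ≈ 78657 annual layers.

78657 annual layers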